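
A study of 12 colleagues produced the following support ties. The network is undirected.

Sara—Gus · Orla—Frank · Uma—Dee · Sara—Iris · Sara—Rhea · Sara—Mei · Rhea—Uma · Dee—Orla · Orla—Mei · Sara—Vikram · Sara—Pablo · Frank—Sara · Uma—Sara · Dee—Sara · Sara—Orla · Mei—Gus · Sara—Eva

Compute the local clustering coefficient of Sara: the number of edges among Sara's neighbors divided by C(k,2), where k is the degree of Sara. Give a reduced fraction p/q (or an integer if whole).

Sara's neighbors: Dee, Eva, Frank, Gus, Iris, Mei, Orla, Pablo, Rhea, Uma, and Vikram (k = 11).
Possible neighbor pairs: C(11,2) = 55. Edges among them: Dee–Orla, Dee–Uma, Frank–Orla, Gus–Mei, Mei–Orla, Rhea–Uma → e = 6.
Clustering(Sara) = 6/55.

6/55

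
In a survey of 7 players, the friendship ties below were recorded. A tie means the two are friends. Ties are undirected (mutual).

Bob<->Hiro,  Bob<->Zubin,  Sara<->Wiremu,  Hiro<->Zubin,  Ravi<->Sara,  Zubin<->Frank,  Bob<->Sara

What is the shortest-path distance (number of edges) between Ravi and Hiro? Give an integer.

One shortest route is Ravi – Sara – Bob – Hiro, which uses 3 edges, and at distance 2 from Ravi we only reach {Bob, Wiremu}, which does not include Hiro. So d(Ravi,Hiro) = 3.

3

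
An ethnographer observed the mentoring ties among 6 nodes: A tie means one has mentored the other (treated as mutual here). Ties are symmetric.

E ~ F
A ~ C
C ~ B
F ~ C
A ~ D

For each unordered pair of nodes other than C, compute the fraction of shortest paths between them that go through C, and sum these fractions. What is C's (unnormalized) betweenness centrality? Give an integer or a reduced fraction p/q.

Pairs whose geodesics pass through C — E–D: 1; E–B: 1; E–A: 1; D–F: 1; D–B: 1; F–B: 1; F–A: 1; B–A: 1.
All other pairs contribute 0.
Summing the contributions gives betweenness(C) = 8.

8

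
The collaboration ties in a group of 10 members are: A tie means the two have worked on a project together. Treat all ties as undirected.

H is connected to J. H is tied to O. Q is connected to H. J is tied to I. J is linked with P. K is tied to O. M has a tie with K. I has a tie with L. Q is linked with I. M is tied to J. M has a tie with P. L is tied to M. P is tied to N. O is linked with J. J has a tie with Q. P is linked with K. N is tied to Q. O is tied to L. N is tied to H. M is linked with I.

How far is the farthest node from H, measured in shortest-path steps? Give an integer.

2

Distances from H: I:2, J:1, K:2, L:2, M:2, N:1, O:1, P:2, Q:1.
The largest is 2 (to I, M, P, L, and K), so the eccentricity of H is 2.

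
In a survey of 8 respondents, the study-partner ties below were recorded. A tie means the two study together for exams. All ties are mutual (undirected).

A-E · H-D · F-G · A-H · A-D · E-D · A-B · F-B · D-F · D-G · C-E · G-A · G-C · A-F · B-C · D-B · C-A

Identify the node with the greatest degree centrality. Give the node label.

A

Degrees — A:7, B:4, C:4, D:6, E:3, F:4, G:4, H:2.
The maximum is 7, attained only by A.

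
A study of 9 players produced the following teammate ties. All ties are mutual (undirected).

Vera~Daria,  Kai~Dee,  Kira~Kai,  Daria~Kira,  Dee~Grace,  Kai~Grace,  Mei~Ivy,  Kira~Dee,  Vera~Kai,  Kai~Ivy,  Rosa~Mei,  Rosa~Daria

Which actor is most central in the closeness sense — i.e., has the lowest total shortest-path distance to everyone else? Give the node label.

Kai

Farness (sum of distances to all others) for each node — Daria:15, Dee:15, Grace:18, Ivy:15, Kai:12, Kira:14, Mei:18, Rosa:18, Vera:15.
The smallest farness is 12, for Kai, so Kai has the highest closeness.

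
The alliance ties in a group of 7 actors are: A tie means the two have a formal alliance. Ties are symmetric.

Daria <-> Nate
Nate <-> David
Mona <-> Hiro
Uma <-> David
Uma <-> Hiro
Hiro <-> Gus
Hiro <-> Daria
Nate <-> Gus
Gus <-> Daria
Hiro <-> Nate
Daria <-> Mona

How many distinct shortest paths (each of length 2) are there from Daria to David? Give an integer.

The shortest distance is 2, and the only length-2 path is Daria–Nate–David. So there is exactly 1 shortest path.

1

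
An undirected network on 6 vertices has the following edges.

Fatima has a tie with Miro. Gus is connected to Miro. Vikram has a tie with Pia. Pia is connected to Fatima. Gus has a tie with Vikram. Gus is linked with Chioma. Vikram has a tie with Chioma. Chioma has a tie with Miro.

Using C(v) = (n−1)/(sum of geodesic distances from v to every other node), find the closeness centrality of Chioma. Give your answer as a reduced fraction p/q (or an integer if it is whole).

Distances from Chioma: Fatima:2, Gus:1, Miro:1, Pia:2, Vikram:1. Sum = 7.
n = 6, so closeness = 5/7.

5/7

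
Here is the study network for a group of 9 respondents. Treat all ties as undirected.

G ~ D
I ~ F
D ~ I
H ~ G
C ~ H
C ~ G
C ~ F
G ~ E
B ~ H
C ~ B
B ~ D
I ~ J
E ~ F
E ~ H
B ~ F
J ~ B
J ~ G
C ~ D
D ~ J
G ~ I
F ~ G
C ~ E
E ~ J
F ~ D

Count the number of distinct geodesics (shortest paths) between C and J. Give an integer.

The shortest distance is 2. The length-2 paths are: C–G–J; C–E–J; C–D–J; C–B–J.
That gives 4 distinct shortest paths.

4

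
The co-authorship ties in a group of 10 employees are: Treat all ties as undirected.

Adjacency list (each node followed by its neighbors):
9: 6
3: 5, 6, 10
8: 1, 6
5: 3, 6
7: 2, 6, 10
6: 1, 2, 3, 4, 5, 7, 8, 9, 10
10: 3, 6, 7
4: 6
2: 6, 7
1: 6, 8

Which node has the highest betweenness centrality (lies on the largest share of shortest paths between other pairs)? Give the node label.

Unnormalized betweenness of each node: 1:0, 2:0, 3:1/2, 4:0, 5:0, 6:59/2, 7:1/2, 8:0, 9:0, 10:1/2.
6 has the largest value, 59/2, making it the main broker — the node through which the most shortest paths run.

6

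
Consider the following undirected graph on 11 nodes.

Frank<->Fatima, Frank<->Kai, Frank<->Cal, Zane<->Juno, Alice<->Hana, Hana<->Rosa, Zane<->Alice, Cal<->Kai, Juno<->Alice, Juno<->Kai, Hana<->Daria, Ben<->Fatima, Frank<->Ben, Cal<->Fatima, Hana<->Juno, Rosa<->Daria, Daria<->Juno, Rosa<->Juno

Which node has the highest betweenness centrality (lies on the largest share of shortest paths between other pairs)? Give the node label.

Unnormalized betweenness of each node: Alice:1/2, Ben:0, Cal:7/2, Daria:0, Fatima:1/2, Frank:11, Hana:1, Juno:57/2, Kai:24, Rosa:0, Zane:0.
Juno has the largest value, 57/2, making it the main broker — the node through which the most shortest paths run.

Juno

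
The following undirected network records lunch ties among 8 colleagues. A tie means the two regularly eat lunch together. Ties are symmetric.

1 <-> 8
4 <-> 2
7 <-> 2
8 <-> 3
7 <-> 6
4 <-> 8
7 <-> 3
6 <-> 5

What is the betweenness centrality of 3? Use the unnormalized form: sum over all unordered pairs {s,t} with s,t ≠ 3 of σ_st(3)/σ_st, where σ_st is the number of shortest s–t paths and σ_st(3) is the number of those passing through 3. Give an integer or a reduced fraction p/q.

Pairs whose geodesics pass through 3 — 7–8: 1; 7–1: 1; 8–5: 1; 8–6: 1; 5–1: 1; 1–6: 1.
All other pairs contribute 0.
Summing the contributions gives betweenness(3) = 6.

6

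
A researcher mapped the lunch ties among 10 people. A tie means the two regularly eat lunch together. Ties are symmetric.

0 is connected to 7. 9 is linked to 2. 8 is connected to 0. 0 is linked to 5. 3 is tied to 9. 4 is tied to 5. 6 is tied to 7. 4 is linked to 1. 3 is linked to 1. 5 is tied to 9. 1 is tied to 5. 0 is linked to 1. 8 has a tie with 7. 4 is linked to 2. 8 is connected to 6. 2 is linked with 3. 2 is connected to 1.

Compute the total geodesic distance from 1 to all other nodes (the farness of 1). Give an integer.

Distances from 1: 0:1, 2:1, 3:1, 4:1, 5:1, 6:3, 7:2, 8:2, 9:2.
Sum = 1 + 1 + 1 + 1 + 1 + 3 + 2 + 2 + 2 = 14.

14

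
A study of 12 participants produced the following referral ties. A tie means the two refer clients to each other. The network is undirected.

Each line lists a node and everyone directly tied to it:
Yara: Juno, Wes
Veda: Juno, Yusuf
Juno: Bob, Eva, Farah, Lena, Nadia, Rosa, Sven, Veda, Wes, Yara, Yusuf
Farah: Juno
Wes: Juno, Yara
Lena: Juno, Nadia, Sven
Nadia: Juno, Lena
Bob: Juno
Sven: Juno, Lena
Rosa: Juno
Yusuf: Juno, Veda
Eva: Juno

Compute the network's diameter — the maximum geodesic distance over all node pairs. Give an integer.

2

Eccentricity of each node (its greatest distance to any other): Bob:2, Eva:2, Farah:2, Juno:1, Lena:2, Nadia:2, Rosa:2, Sven:2, Veda:2, Wes:2, Yara:2, Yusuf:2.
The maximum eccentricity is 2, realized for instance by the pair Sven–Veda via Sven – Juno – Veda. So the diameter is 2.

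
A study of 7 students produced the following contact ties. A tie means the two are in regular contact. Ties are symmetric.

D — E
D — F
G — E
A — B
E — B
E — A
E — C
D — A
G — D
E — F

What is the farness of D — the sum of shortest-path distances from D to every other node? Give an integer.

8

Distances from D: A:1, B:2, C:2, E:1, F:1, G:1.
Sum = 1 + 2 + 2 + 1 + 1 + 1 = 8.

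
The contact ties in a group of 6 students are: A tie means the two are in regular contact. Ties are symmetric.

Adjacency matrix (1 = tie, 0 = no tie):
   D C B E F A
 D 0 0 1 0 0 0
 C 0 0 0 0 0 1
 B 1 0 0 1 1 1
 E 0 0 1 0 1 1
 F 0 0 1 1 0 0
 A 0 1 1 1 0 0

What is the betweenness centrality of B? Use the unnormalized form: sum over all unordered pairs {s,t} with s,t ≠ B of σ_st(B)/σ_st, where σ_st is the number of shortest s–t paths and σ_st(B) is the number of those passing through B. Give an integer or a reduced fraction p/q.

Pairs whose geodesics pass through B — D–C: 1; D–E: 1; D–F: 1; D–A: 1; C–F: 1/2; F–A: 1/2.
All other pairs contribute 0.
Summing the contributions gives betweenness(B) = 5.

5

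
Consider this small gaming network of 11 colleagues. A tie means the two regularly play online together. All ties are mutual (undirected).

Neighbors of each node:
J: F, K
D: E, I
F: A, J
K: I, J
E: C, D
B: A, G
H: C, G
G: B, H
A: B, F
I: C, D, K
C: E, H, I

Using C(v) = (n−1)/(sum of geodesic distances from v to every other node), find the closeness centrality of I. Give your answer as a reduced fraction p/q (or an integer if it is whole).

10/23

Distances from I: A:4, B:4, C:1, D:1, E:2, F:3, G:3, H:2, J:2, K:1. Sum = 23.
n = 11, so closeness = 10/23.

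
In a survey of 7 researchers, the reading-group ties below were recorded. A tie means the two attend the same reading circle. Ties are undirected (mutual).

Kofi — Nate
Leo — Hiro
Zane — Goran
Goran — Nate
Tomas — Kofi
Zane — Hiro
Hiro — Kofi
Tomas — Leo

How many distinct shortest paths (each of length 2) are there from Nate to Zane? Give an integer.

The shortest distance is 2, and the only length-2 path is Nate–Goran–Zane. So there is exactly 1 shortest path.

1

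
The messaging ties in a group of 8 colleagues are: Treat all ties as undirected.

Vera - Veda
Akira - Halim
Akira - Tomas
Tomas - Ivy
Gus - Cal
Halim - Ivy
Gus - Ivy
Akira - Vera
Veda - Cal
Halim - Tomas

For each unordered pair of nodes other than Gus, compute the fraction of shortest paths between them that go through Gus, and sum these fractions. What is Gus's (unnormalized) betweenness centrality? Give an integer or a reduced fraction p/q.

4

Pairs whose geodesics pass through Gus — Tomas–Cal: 1; Veda–Ivy: 1; Cal–Ivy: 1; Cal–Halim: 1.
All other pairs contribute 0.
Summing the contributions gives betweenness(Gus) = 4.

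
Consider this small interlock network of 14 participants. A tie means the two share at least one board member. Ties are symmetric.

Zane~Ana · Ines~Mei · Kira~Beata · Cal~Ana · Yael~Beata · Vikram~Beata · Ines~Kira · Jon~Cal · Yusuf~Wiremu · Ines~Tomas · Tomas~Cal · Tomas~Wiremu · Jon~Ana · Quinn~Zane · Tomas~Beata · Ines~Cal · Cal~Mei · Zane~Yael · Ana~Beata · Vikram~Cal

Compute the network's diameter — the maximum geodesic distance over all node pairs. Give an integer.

6

Eccentricity of each node (its greatest distance to any other): Ana:4, Beata:3, Cal:3, Ines:4, Jon:4, Kira:4, Mei:4, Quinn:6, Tomas:4, Vikram:4, Wiremu:5, Yael:4, Yusuf:6, Zane:5.
The maximum eccentricity is 6, realized for instance by the pair Yusuf–Quinn via Yusuf – Wiremu – Tomas – Beata – Yael – Zane – Quinn. So the diameter is 6.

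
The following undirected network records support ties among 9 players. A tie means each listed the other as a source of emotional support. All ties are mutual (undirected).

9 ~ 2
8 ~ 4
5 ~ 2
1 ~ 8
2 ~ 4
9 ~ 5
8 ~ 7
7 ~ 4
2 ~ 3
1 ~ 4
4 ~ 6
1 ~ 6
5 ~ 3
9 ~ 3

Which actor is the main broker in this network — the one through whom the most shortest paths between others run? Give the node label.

4

Unnormalized betweenness of each node: 1:1/2, 2:15, 3:0, 4:18, 5:0, 6:0, 7:0, 8:1/2, 9:0.
4 has the largest value, 18, making it the main broker — the node through which the most shortest paths run.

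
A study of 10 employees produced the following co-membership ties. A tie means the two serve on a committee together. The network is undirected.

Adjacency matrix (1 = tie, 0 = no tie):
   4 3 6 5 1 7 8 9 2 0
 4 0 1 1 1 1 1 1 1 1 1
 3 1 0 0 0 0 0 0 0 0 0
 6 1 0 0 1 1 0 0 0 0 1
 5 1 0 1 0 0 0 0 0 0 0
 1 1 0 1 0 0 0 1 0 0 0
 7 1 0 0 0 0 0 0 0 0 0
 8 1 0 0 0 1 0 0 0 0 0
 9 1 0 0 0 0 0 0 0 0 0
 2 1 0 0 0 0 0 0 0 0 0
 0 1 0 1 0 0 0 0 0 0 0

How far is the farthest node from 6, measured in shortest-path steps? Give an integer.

Distances from 6: 0:1, 1:1, 2:2, 3:2, 4:1, 5:1, 7:2, 8:2, 9:2.
The largest is 2 (to 3, 7, 8, 9, and 2), so the eccentricity of 6 is 2.

2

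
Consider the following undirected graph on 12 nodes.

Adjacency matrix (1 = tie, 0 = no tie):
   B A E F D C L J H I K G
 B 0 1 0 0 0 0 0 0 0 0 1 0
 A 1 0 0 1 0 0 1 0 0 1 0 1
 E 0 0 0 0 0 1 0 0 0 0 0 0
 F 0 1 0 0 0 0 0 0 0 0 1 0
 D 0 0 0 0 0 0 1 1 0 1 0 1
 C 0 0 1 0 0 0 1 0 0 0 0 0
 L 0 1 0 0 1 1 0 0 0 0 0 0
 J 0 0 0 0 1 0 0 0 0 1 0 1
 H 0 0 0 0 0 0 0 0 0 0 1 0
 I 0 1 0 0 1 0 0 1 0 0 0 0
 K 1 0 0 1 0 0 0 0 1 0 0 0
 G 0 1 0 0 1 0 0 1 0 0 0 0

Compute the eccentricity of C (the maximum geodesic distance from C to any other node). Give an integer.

Distances from C: A:2, B:3, D:2, E:1, F:3, G:3, H:5, I:3, J:3, K:4, L:1.
The largest is 5 (to H), so the eccentricity of C is 5.

5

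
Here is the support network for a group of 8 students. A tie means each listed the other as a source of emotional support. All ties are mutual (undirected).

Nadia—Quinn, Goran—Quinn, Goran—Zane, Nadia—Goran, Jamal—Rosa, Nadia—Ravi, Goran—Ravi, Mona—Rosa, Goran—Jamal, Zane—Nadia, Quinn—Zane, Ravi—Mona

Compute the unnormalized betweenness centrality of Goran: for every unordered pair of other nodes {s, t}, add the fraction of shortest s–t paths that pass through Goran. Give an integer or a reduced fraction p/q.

17/2

Pairs whose geodesics pass through Goran — Mona–Quinn: 1/2; Mona–Zane: 1/2; Jamal–Quinn: 1; Jamal–Ravi: 1; Jamal–Zane: 1; Jamal–Nadia: 1; Rosa–Quinn: 1; Rosa–Zane: 1; Rosa–Nadia: 1/2; Quinn–Ravi: 1/2; Ravi–Zane: 1/2.
All other pairs contribute 0.
Summing the contributions gives betweenness(Goran) = 17/2.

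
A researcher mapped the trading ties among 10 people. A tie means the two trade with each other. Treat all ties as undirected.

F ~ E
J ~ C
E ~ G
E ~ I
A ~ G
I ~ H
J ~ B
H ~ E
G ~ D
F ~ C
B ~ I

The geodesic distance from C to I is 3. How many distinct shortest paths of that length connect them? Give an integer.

2

The shortest distance is 3. The length-3 paths are: C–F–E–I; C–J–B–I.
That gives 2 distinct shortest paths.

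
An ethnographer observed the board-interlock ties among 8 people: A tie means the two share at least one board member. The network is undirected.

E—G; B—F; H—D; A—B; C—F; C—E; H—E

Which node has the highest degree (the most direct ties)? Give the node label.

Degrees — A:1, B:2, C:2, D:1, E:3, F:2, G:1, H:2.
The maximum is 3, attained only by E.

E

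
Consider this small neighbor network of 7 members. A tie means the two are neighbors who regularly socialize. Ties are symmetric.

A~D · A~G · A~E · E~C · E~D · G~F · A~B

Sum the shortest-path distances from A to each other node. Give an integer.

8

Distances from A: B:1, C:2, D:1, E:1, F:2, G:1.
Sum = 1 + 2 + 1 + 1 + 2 + 1 = 8.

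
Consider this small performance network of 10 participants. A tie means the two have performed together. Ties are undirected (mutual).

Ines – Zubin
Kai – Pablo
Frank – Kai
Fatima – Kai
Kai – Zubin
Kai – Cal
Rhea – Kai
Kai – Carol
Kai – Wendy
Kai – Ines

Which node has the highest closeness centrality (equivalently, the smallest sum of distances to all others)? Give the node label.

Farness (sum of distances to all others) for each node — Cal:17, Carol:17, Fatima:17, Frank:17, Ines:16, Kai:9, Pablo:17, Rhea:17, Wendy:17, Zubin:16.
The smallest farness is 9, for Kai, so Kai has the highest closeness.

Kai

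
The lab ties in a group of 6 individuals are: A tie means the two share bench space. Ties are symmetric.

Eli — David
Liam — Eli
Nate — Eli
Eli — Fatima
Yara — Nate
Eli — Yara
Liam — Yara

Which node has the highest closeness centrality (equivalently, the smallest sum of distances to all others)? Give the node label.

Eli

Farness (sum of distances to all others) for each node — David:9, Eli:5, Fatima:9, Liam:8, Nate:8, Yara:7.
The smallest farness is 5, for Eli, so Eli has the highest closeness.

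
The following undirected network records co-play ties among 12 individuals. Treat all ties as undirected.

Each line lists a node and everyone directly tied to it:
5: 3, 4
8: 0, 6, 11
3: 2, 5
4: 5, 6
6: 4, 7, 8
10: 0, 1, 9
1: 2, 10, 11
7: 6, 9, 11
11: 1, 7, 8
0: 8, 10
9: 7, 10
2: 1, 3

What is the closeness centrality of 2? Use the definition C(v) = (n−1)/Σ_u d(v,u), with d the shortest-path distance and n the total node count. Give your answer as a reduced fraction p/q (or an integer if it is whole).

11/27

Distances from 2: 0:3, 1:1, 3:1, 4:3, 5:2, 6:4, 7:3, 8:3, 9:3, 10:2, 11:2. Sum = 27.
n = 12, so closeness = 11/27.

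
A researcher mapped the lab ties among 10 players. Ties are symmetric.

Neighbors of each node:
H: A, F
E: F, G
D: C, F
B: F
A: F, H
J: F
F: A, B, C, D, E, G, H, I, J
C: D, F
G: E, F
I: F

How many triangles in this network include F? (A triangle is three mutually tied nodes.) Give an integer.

F's neighbors: A, B, C, D, E, G, H, I, and J.
Neighbor pairs that are themselves tied: F–A–H; F–C–D; F–E–G. Each forms one triangle with F, for 3 in total.

3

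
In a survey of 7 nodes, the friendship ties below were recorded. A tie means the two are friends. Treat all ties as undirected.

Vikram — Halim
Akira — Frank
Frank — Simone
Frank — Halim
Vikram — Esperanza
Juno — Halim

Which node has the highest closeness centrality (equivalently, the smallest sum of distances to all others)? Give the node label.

Halim

Farness (sum of distances to all others) for each node — Akira:15, Esperanza:17, Frank:10, Halim:9, Juno:14, Simone:15, Vikram:12.
The smallest farness is 9, for Halim, so Halim has the highest closeness.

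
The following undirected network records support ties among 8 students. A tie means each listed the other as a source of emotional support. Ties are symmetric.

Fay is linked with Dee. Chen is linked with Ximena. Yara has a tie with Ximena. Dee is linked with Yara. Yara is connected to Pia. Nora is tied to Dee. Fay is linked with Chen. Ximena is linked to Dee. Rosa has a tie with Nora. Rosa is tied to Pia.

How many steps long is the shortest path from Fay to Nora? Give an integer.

2

One shortest route is Fay – Dee – Nora, which uses 2 edges, and Fay and Nora are not directly tied, so nothing shorter exists. So d(Fay,Nora) = 2.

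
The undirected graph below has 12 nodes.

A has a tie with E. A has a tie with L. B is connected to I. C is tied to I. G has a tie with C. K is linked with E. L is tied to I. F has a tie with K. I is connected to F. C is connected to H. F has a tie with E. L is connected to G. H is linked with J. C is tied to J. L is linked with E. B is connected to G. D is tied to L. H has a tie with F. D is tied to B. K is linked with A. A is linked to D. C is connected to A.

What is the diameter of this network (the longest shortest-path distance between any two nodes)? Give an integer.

Eccentricity of each node (its greatest distance to any other): A:2, B:3, C:2, D:3, E:3, F:3, G:3, H:3, I:2, J:3, K:3, L:3.
The maximum eccentricity is 3, realized for instance by the pair L–J via L – A – C – J. So the diameter is 3.

3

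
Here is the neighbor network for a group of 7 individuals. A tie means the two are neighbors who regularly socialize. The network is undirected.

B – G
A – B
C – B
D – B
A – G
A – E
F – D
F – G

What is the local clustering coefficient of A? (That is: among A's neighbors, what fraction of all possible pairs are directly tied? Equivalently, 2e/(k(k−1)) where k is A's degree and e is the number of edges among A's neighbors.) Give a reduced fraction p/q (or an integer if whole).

A's neighbors: B, E, and G (k = 3).
Possible neighbor pairs: C(3,2) = 3. Edges among them: B–G → e = 1.
Clustering(A) = 1/3.

1/3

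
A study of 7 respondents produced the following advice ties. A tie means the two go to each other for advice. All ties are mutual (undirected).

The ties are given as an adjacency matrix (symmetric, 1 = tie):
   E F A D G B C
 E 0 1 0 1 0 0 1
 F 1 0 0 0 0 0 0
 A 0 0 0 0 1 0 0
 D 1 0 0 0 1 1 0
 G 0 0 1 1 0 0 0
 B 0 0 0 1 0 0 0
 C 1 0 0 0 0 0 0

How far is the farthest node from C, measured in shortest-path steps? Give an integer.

Distances from C: A:4, B:3, D:2, E:1, F:2, G:3.
The largest is 4 (to A), so the eccentricity of C is 4.

4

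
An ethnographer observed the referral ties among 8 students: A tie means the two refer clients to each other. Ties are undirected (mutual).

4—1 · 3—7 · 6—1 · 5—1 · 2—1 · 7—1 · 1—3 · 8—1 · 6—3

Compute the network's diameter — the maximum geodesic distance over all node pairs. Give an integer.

Eccentricity of each node (its greatest distance to any other): 1:1, 2:2, 3:2, 4:2, 5:2, 6:2, 7:2, 8:2.
The maximum eccentricity is 2, realized for instance by the pair 2–6 via 2 – 1 – 6. So the diameter is 2.

2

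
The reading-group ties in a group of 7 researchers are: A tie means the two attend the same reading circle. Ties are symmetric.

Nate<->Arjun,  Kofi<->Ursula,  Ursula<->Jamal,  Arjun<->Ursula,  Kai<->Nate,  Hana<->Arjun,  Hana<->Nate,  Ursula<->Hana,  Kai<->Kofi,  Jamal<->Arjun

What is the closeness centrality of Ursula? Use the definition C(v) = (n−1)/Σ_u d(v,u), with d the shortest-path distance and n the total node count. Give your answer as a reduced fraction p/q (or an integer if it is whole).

3/4

Distances from Ursula: Arjun:1, Hana:1, Jamal:1, Kai:2, Kofi:1, Nate:2. Sum = 8.
n = 7, so closeness = 6/8 = 3/4.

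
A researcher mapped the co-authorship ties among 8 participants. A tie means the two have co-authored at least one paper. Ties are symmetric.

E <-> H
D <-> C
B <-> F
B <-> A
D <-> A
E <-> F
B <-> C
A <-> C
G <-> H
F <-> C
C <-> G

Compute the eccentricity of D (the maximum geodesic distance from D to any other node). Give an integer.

3

Distances from D: A:1, B:2, C:1, E:3, F:2, G:2, H:3.
The largest is 3 (to H and E), so the eccentricity of D is 3.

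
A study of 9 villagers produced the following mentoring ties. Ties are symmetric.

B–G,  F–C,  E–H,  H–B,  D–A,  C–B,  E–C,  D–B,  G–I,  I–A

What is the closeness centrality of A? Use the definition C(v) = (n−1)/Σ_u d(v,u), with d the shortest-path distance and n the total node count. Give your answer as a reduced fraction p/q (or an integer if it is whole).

Distances from A: B:2, C:3, D:1, E:4, F:4, G:2, H:3, I:1. Sum = 20.
n = 9, so closeness = 8/20 = 2/5.

2/5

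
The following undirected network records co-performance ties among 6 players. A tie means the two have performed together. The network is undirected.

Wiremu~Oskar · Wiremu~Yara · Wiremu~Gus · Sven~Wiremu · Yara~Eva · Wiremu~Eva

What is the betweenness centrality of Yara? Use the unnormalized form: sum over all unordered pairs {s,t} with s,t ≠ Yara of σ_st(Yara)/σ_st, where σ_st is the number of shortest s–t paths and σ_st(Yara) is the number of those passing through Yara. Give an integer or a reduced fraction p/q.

0

No shortest path between any pair of other nodes passes through Yara.
Summing the contributions gives betweenness(Yara) = 0.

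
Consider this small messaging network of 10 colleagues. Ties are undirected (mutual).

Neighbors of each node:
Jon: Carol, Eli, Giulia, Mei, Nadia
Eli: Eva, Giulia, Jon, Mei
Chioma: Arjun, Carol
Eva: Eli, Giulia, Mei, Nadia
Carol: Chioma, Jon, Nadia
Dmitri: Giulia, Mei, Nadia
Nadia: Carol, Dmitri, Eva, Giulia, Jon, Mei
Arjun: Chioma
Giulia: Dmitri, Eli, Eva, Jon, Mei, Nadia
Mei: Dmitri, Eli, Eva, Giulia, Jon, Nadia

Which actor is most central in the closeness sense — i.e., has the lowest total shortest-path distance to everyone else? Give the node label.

Nadia

Farness (sum of distances to all others) for each node — Arjun:29, Carol:15, Chioma:21, Dmitri:18, Eli:17, Eva:17, Giulia:15, Jon:14, Mei:15, Nadia:13.
The smallest farness is 13, for Nadia, so Nadia has the highest closeness.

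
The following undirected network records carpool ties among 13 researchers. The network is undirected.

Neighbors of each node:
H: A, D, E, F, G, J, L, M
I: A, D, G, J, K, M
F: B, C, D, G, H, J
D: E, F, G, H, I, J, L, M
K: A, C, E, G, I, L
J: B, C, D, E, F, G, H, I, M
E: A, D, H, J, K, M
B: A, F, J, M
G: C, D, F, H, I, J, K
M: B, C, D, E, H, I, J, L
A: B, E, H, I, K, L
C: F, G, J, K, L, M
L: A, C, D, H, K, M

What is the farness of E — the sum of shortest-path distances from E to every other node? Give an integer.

Distances from E: A:1, B:2, C:2, D:1, F:2, G:2, H:1, I:2, J:1, K:1, L:2, M:1.
Sum = 1 + 2 + 2 + 1 + 2 + 2 + 1 + 2 + 1 + 1 + 2 + 1 = 18.

18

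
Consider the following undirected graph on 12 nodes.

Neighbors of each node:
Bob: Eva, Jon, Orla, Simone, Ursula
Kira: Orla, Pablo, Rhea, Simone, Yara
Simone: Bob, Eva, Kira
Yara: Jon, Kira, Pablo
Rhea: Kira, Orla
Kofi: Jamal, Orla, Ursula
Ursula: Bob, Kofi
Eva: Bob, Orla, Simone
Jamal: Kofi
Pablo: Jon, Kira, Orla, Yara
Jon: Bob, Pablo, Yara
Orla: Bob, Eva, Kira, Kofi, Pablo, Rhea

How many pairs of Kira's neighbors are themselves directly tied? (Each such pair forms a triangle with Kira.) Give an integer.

3

Kira's neighbors: Orla, Pablo, Rhea, Simone, and Yara.
Neighbor pairs that are themselves tied: Kira–Orla–Pablo; Kira–Orla–Rhea; Kira–Pablo–Yara. Each forms one triangle with Kira, for 3 in total.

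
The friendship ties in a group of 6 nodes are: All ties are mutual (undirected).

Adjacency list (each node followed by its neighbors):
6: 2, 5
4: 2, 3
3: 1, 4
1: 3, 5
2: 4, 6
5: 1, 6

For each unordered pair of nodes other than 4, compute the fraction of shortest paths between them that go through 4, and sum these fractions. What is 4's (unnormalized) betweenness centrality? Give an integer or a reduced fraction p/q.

2

Pairs whose geodesics pass through 4 — 6–3: 1/2; 2–3: 1; 2–1: 1/2.
All other pairs contribute 0.
Summing the contributions gives betweenness(4) = 2.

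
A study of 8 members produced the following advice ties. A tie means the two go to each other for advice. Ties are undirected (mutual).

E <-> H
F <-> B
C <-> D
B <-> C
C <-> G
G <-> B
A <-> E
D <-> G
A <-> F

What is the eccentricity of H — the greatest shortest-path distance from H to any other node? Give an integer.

6

Distances from H: A:2, B:4, C:5, D:6, E:1, F:3, G:5.
The largest is 6 (to D), so the eccentricity of H is 6.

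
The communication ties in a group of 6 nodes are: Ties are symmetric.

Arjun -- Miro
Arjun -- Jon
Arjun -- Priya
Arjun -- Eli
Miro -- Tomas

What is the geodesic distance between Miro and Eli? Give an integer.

One shortest route is Miro – Arjun – Eli, which uses 2 edges, and Miro and Eli are not directly tied, so nothing shorter exists. So d(Miro,Eli) = 2.

2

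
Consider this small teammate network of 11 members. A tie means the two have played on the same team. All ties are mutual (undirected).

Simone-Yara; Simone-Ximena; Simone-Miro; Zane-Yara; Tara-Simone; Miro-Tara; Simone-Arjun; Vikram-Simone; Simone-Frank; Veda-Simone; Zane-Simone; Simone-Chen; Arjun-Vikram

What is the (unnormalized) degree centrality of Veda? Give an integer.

Veda is directly tied to Simone. That is 1 neighbor, so the degree of Veda is 1.

1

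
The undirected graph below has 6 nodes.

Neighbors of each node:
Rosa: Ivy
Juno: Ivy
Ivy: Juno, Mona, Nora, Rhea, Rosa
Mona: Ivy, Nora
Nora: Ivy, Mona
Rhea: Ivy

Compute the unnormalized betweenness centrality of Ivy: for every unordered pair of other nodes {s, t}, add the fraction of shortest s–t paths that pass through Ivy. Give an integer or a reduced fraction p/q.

9

Pairs whose geodesics pass through Ivy — Mona–Juno: 1; Mona–Rhea: 1; Mona–Rosa: 1; Juno–Rhea: 1; Juno–Nora: 1; Juno–Rosa: 1; Rhea–Nora: 1; Rhea–Rosa: 1; Nora–Rosa: 1.
All other pairs contribute 0.
Summing the contributions gives betweenness(Ivy) = 9.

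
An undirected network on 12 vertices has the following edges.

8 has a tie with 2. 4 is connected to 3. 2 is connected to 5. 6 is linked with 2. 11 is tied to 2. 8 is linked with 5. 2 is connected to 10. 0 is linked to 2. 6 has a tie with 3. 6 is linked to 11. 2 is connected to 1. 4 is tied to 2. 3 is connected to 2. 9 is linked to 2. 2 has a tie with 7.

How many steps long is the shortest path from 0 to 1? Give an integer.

One shortest route is 0 – 2 – 1, which uses 2 edges, and 0 and 1 are not directly tied, so nothing shorter exists. So d(0,1) = 2.

2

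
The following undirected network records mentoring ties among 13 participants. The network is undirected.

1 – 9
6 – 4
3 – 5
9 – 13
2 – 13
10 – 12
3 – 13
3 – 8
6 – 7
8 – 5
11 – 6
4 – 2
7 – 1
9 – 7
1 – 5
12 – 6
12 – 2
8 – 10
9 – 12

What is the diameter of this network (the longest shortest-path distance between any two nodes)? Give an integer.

5

Eccentricity of each node (its greatest distance to any other): 1:3, 2:3, 3:5, 4:4, 5:4, 6:4, 7:3, 8:4, 9:3, 10:3, 11:5, 12:3, 13:4.
The maximum eccentricity is 5, realized for instance by the pair 11–3 via 11 – 6 – 7 – 1 – 5 – 3. So the diameter is 5.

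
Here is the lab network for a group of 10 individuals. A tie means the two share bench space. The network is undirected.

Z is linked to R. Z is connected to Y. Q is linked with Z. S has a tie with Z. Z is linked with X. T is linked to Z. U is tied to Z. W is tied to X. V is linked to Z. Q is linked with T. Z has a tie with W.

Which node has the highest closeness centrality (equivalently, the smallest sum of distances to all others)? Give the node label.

Z

Farness (sum of distances to all others) for each node — Q:16, R:17, S:17, T:16, U:17, V:17, W:16, X:16, Y:17, Z:9.
The smallest farness is 9, for Z, so Z has the highest closeness.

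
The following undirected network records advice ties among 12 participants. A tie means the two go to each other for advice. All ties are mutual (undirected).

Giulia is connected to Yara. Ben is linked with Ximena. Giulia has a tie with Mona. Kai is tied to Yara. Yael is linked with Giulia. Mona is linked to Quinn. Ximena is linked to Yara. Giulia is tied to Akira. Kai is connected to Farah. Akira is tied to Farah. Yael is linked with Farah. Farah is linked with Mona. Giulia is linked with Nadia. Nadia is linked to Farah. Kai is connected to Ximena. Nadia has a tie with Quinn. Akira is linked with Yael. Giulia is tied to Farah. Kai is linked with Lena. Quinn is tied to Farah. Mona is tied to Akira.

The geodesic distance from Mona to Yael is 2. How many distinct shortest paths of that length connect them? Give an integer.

3

The shortest distance is 2. The length-2 paths are: Mona–Giulia–Yael; Mona–Farah–Yael; Mona–Akira–Yael.
That gives 3 distinct shortest paths.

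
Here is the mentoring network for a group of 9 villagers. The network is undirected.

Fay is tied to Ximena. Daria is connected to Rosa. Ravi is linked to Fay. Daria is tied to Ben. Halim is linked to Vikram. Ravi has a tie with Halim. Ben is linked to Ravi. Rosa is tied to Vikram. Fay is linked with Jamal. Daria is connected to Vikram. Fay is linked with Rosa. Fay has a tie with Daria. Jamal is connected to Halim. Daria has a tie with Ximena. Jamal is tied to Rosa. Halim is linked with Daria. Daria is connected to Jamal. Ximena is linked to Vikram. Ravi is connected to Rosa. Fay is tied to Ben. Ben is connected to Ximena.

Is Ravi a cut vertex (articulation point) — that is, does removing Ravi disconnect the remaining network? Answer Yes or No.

No

Even without Ravi, every remaining node can still reach every other (the residual graph is connected), so Ravi is not a cut vertex.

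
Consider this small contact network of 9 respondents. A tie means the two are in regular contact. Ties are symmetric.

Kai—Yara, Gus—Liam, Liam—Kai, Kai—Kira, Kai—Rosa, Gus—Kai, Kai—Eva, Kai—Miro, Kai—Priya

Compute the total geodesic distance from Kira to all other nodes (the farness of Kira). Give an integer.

15

Distances from Kira: Eva:2, Gus:2, Kai:1, Liam:2, Miro:2, Priya:2, Rosa:2, Yara:2.
Sum = 2 + 2 + 1 + 2 + 2 + 2 + 2 + 2 = 15.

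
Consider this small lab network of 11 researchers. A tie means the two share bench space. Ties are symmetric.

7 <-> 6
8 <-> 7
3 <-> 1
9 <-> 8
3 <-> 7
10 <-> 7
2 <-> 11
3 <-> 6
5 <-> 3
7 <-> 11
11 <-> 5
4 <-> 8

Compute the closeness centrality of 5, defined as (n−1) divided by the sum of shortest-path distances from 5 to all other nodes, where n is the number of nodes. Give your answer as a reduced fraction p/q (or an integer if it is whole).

5/12

Distances from 5: 1:2, 2:2, 3:1, 4:4, 6:2, 7:2, 8:3, 9:4, 10:3, 11:1. Sum = 24.
n = 11, so closeness = 10/24 = 5/12.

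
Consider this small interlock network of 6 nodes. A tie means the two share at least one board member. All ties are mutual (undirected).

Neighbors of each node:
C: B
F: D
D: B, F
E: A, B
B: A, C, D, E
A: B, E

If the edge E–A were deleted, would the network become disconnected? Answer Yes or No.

Even without that edge, E still reaches A via E – B – A, so the network stays connected. Not a bridge.

No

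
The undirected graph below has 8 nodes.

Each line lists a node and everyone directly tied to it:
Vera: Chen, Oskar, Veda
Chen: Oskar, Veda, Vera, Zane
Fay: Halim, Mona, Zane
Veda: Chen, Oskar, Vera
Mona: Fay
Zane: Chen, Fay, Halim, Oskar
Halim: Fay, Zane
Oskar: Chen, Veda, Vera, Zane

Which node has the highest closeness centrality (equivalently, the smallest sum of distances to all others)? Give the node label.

Farness (sum of distances to all others) for each node — Chen:11, Fay:13, Halim:14, Mona:19, Oskar:11, Veda:15, Vera:15, Zane:10.
The smallest farness is 10, for Zane, so Zane has the highest closeness.

Zane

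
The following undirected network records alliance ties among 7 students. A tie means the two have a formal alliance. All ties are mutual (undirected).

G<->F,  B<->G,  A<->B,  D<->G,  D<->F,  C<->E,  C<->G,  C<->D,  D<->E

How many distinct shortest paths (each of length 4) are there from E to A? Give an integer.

The shortest distance is 4. The length-4 paths are: E–C–G–B–A; E–D–G–B–A.
That gives 2 distinct shortest paths.

2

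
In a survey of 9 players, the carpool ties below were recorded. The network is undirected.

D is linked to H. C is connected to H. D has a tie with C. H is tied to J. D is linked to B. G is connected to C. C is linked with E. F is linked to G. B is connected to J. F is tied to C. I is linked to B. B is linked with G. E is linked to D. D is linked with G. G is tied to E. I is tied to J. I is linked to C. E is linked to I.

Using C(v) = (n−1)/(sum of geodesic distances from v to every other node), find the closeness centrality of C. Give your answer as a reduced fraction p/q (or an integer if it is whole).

4/5

Distances from C: B:2, D:1, E:1, F:1, G:1, H:1, I:1, J:2. Sum = 10.
n = 9, so closeness = 8/10 = 4/5.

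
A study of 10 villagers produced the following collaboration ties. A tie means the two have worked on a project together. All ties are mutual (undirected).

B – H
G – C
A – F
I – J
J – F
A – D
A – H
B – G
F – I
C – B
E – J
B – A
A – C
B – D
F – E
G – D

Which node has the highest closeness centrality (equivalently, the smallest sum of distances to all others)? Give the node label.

A

Farness (sum of distances to all others) for each node — A:13, B:16, C:18, D:18, E:22, F:15, G:22, H:19, I:22, J:21.
The smallest farness is 13, for A, so A has the highest closeness.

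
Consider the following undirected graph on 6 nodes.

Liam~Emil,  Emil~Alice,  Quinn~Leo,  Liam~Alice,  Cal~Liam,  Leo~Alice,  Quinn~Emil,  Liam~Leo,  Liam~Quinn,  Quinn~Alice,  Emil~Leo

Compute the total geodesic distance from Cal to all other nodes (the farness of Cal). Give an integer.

9

Distances from Cal: Alice:2, Emil:2, Leo:2, Liam:1, Quinn:2.
Sum = 2 + 2 + 2 + 1 + 2 = 9.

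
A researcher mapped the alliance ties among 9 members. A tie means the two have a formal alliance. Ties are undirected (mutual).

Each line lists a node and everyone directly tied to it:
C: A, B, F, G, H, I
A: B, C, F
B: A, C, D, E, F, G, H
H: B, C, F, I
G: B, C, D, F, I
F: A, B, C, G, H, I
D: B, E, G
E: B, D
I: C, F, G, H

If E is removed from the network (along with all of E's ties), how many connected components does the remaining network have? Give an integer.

1

E's neighbors (B and D) remain reachable from one another through other ties, so the rest of the network stays in one piece.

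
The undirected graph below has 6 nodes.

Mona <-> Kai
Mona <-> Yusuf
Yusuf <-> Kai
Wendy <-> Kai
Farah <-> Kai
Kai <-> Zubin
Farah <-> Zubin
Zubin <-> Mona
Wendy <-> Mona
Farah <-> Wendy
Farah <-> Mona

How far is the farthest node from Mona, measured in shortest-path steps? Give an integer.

Distances from Mona: Farah:1, Kai:1, Wendy:1, Yusuf:1, Zubin:1.
The largest is 1 (to Wendy, Yusuf, Farah, Zubin, and Kai), so the eccentricity of Mona is 1.

1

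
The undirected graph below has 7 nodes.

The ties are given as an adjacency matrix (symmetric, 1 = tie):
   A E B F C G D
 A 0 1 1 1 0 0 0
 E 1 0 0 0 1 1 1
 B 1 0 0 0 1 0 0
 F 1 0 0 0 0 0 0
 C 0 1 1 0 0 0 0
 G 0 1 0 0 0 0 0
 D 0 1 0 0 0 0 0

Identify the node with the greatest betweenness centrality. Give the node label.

E

Unnormalized betweenness of each node: A:13/2, B:1, C:3/2, D:0, E:10, F:0, G:0.
E has the largest value, 10, making it the main broker — the node through which the most shortest paths run.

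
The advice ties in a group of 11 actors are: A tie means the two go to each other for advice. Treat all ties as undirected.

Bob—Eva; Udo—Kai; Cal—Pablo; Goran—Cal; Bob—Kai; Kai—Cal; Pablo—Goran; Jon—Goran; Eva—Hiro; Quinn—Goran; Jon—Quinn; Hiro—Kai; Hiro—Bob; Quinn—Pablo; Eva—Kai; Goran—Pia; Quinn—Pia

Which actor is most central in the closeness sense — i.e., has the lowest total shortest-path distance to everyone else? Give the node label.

Farness (sum of distances to all others) for each node — Bob:25, Cal:17, Eva:25, Goran:19, Hiro:25, Jon:27, Kai:18, Pablo:21, Pia:27, Quinn:25, Udo:27.
The smallest farness is 17, for Cal, so Cal has the highest closeness.

Cal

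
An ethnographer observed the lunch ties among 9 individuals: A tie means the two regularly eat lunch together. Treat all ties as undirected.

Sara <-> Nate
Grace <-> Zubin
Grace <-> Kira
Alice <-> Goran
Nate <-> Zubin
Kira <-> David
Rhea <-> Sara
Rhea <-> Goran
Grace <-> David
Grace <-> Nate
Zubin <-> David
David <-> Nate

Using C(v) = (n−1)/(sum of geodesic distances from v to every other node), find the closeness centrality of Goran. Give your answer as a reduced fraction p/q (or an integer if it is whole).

Distances from Goran: Alice:1, David:4, Grace:4, Kira:5, Nate:3, Rhea:1, Sara:2, Zubin:4. Sum = 24.
n = 9, so closeness = 8/24 = 1/3.

1/3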